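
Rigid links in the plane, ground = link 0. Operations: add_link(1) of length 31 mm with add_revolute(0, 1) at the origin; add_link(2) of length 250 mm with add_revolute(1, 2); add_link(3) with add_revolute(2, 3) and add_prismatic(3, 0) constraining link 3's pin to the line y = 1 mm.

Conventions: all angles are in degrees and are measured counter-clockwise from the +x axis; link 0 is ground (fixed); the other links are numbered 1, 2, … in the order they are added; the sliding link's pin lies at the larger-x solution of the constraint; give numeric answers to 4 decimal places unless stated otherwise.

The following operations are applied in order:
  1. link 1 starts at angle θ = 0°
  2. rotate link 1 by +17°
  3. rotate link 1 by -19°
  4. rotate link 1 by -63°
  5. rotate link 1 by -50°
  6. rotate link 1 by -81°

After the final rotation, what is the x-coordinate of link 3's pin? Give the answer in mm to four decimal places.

geometry: r = 31 mm, L = 250 mm, e = 1 mm; θ starts at 0°
rotate link 1 by +17°: θ ← 0° +17° = 17°
rotate link 1 by -19°: θ ← 17° -19° = -2°
rotate link 1 by -63°: θ ← -2° -63° = -65°
rotate link 1 by -50°: θ ← -65° -50° = -115°
rotate link 1 by -81°: θ ← -115° -81° = -196°
crank pin P = (r cos θ, r sin θ) = (-29.799113, 8.544758)
h = r sin θ − e = 8.544758 − 1 = 7.544758
x = r cos θ + √(L² − h²) = -29.799113 + 249.886127 = 220.087015

220.0870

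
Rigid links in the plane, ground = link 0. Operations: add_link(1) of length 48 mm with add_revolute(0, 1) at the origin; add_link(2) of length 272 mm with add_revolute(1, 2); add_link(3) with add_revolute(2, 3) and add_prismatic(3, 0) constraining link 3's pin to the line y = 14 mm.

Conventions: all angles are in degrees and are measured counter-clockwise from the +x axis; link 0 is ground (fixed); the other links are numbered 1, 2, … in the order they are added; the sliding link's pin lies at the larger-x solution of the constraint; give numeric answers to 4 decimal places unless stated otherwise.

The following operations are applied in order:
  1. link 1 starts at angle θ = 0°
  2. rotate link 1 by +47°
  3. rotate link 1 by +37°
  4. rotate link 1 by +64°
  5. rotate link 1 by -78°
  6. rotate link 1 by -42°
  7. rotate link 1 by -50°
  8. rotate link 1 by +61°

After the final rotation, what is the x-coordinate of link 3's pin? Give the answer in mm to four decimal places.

geometry: r = 48 mm, L = 272 mm, e = 14 mm; θ starts at 0°
rotate link 1 by +47°: θ ← 0° +47° = 47°
rotate link 1 by +37°: θ ← 47° +37° = 84°
rotate link 1 by +64°: θ ← 84° +64° = 148°
rotate link 1 by -78°: θ ← 148° -78° = 70°
rotate link 1 by -42°: θ ← 70° -42° = 28°
rotate link 1 by -50°: θ ← 28° -50° = -22°
rotate link 1 by +61°: θ ← -22° +61° = 39°
crank pin P = (r cos θ, r sin θ) = (37.303006, 30.207379)
h = r sin θ − e = 30.207379 − 14 = 16.207379
x = r cos θ + √(L² − h²) = 37.303006 + 271.516705 = 308.819711

308.8197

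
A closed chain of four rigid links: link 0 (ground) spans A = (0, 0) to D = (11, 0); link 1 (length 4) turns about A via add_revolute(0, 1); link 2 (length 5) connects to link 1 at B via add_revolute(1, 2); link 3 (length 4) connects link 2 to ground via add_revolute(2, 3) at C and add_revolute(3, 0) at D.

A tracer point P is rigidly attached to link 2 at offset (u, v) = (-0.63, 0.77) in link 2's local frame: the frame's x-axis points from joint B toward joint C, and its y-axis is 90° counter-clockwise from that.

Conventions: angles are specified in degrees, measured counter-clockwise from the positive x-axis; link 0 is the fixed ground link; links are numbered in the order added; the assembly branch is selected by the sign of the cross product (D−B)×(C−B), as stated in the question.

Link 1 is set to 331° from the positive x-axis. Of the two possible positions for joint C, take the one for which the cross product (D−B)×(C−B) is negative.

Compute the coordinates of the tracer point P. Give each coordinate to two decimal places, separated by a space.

A=(0,0), D=(11.00,0)
B = A + 4.00·(cos331°, sin331°) = (3.4985, -1.9392)
|BD| = 7.7481
circle(B,5.00) ∩ circle(D,4.00): a=4.4548, h=2.2703
  candidates: C₊=(7.2433,1.3738) cross=17.591; C₋=(8.3798,-3.0223) cross=-17.591
  branch - wants cross < 0 → take C=(8.3798,-3.0223) (cross=-17.591)
ex = (C−B)/|BC| = (0.9763,-0.2166); ey = (0.2166,0.9763)
P = B + -0.63·ex + 0.77·ey = (3.0502,-1.0511)

3.05 -1.05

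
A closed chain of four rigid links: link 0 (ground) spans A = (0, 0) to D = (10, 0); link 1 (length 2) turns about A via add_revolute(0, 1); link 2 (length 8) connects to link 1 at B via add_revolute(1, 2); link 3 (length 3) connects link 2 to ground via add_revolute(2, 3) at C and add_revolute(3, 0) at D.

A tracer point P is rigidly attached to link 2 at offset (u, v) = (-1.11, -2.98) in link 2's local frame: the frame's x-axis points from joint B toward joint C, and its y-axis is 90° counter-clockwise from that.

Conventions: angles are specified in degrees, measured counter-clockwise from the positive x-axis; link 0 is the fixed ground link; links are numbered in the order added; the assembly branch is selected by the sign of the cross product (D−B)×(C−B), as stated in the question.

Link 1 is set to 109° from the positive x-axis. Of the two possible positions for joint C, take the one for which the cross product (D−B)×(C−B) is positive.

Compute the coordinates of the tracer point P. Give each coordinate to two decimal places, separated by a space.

A=(0,0), D=(10.00,0)
B = A + 2.00·(cos109°, sin109°) = (-0.6511, 1.8910)
|BD| = 10.8177
circle(B,8.00) ∩ circle(D,3.00): a=7.9510, h=0.8843
  candidates: C₊=(7.3320,1.3718) cross=9.566; C₋=(7.0228,-0.3695) cross=-9.566
  branch + wants cross > 0 → take C=(7.3320,1.3718) (cross=9.566)
ex = (C−B)/|BC| = (0.9979,-0.0649); ey = (0.0649,0.9979)
P = B + -1.11·ex + -2.98·ey = (-1.9522,-1.0106)

-1.95 -1.01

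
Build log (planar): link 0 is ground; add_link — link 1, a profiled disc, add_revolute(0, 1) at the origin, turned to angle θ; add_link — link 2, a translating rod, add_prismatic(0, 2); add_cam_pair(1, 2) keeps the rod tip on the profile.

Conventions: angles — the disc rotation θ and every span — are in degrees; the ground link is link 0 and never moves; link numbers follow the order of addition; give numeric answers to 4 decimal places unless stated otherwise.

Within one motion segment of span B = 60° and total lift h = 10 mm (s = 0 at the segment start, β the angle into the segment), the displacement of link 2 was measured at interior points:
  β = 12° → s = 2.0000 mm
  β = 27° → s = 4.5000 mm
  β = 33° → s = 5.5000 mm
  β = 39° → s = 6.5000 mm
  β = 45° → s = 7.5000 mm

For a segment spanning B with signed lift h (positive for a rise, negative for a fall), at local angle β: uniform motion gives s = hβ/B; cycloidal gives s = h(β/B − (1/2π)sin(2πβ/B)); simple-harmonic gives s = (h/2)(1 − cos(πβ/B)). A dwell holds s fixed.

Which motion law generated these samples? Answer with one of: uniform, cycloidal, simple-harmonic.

candidates at β/B = r: uniform s = h·r (linear in β); cycloidal s = h·(r − sin(2πr)/(2π)); simple-harmonic s = (h/2)(1 − cos(πr))
β=12°: printed 2.0000 | uniform 2.0000, cycloidal 0.4863, simple-harmonic 0.9549
β=27°: printed 4.5000 | uniform 4.5000, cycloidal 4.0082, simple-harmonic 4.2178
β=33°: printed 5.5000 | uniform 5.5000, cycloidal 5.9918, simple-harmonic 5.7822
β=39°: printed 6.5000 | uniform 6.5000, cycloidal 7.7876, simple-harmonic 7.2700
β=45°: printed 7.5000 | uniform 7.5000, cycloidal 9.0915, simple-harmonic 8.5355
only one law matches every sample → uniform

uniform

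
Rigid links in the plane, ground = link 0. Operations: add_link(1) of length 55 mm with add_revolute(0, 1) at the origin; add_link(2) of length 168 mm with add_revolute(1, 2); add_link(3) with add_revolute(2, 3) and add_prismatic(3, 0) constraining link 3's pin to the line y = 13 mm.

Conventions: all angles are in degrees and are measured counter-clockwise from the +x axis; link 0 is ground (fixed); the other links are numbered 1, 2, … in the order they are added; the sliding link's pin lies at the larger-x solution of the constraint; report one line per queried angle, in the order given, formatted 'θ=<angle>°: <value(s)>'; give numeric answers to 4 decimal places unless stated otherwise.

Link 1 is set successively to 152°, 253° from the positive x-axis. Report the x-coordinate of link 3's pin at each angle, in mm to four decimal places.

geometry: r = 55 mm, L = 168 mm, e = 13 mm
θ=152°: crank pin P = (r cos θ, r sin θ) = (-48.562118, 25.820936)
θ=152°: h = r sin θ − e = 25.820936 − 13 = 12.820936
θ=152°: x = r cos θ + √(L² − h²) = -48.562118 + 167.510070 = 118.947953
θ=253°: crank pin P = (r cos θ, r sin θ) = (-16.080444, -52.596762)
θ=253°: h = r sin θ − e = -52.596762 − 13 = -65.596762
θ=253°: x = r cos θ + √(L² − h²) = -16.080444 + 154.664362 = 138.583918

θ=152°: 118.9480
θ=253°: 138.5839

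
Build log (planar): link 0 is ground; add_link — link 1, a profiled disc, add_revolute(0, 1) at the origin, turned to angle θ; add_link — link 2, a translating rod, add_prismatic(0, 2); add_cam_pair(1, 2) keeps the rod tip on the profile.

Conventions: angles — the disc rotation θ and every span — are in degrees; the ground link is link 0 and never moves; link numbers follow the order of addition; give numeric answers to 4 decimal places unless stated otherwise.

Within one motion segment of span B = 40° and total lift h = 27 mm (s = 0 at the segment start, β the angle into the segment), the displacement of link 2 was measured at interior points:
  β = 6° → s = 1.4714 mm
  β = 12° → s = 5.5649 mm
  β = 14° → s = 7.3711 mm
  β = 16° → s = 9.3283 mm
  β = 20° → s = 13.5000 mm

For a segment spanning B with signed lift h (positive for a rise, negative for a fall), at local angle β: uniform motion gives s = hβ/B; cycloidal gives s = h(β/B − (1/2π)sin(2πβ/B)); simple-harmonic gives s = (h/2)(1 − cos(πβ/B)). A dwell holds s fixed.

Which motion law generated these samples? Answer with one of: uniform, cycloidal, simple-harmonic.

candidates at β/B = r: uniform s = h·r (linear in β); cycloidal s = h·(r − sin(2πr)/(2π)); simple-harmonic s = (h/2)(1 − cos(πr))
β=6°: printed 1.4714 | uniform 4.0500, cycloidal 0.5735, simple-harmonic 1.4714
β=12°: printed 5.5649 | uniform 8.1000, cycloidal 4.0131, simple-harmonic 5.5649
β=14°: printed 7.3711 | uniform 9.4500, cycloidal 5.9735, simple-harmonic 7.3711
β=16°: printed 9.3283 | uniform 10.8000, cycloidal 8.2742, simple-harmonic 9.3283
β=20°: printed 13.5000 | uniform 13.5000, cycloidal 13.5000, simple-harmonic 13.5000
only one law matches every sample → simple-harmonic

simple-harmonic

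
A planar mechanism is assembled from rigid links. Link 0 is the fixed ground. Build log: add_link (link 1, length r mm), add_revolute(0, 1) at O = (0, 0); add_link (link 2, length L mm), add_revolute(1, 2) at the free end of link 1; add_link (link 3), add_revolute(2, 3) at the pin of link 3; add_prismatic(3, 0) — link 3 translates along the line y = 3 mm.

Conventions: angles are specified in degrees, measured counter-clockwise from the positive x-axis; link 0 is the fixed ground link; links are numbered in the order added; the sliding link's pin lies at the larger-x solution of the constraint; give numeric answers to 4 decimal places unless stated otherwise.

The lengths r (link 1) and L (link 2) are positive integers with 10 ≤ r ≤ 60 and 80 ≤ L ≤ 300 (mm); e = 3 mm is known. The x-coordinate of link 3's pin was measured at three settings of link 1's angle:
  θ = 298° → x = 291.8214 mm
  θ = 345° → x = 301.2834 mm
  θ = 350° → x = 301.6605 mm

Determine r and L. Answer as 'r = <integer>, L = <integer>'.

constraint per measurement: (x − r cos θ)² + (r sin θ − e)² = L²
subtracting the θ₁ and θ₂ equations cancels the r² and L² terms:
r = (x₁² − x₂²) / (2[(x₁cos θ₁ + e sin θ₁) − (x₂cos θ₂ + e sin θ₂)]) = 18.0000 → r = 18
L² = (x₁ − r cos θ₁)² + (r sin θ₁ − e)² = 80656.0213 → L = 284.0000 → L = 284
check at θ₃=350°: x = 301.6605 (printed 301.6605) ✓

r = 18, L = 284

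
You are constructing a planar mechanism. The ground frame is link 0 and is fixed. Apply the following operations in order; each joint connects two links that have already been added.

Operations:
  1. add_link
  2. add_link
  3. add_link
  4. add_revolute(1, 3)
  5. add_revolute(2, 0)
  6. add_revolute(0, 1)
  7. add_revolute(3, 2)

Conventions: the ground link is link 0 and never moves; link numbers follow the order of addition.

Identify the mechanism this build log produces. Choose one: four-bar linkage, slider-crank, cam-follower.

links: 4 (incl. ground); joints: 4 revolute, 0 prismatic, 0 higher (cam) pair, forming one closed loop
4 links in a single 4R loop → four-bar linkage

four-bar linkage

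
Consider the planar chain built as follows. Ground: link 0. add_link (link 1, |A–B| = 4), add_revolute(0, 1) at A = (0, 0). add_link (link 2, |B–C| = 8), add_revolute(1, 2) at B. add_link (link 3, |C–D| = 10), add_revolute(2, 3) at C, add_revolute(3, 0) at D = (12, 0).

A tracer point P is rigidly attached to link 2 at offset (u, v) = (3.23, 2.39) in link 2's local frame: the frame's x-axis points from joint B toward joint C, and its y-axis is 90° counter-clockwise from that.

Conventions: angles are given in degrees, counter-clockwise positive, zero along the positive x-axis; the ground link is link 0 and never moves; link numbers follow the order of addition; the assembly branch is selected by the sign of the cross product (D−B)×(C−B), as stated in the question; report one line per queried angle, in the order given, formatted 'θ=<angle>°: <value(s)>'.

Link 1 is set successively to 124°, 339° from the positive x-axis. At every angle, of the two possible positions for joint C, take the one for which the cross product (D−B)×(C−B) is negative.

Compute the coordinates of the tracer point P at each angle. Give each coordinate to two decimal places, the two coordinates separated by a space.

A=(0,0), D=(12.00,0)
θ=124°: B = A + 4.00·(cos124°, sin124°) = (-2.2368, 3.3162)
θ=124°: |BD| = 14.6179
θ=124°: circle(B,8.00) ∩ circle(D,10.00): a=6.0776, h=5.2022
θ=124°:   candidates: C₊=(4.8625,7.0040) cross=76.045; C₋=(2.5022,-3.1292) cross=-76.045
θ=124°:   branch - wants cross < 0 → take C=(2.5022,-3.1292) (cross=-76.045)
θ=124°: ex = (C−B)/|BC| = (0.5924,-0.8057); ey = (0.8057,0.5924)
θ=124°: P = B + 3.23·ex + 2.39·ey = (1.6021,2.1296)
θ=339°: B = A + 4.00·(cos339°, sin339°) = (3.7343, -1.4335)
θ=339°: |BD| = 8.3891
θ=339°: circle(B,8.00) ∩ circle(D,10.00): a=2.0489, h=7.7332
θ=339°:   candidates: C₊=(4.4317,6.5361) cross=64.874; C₋=(7.0745,-8.7028) cross=-64.874
θ=339°:   branch - wants cross < 0 → take C=(7.0745,-8.7028) (cross=-64.874)
θ=339°: ex = (C−B)/|BC| = (0.4175,-0.9087); ey = (0.9087,0.4175)
θ=339°: P = B + 3.23·ex + 2.39·ey = (7.2546,-3.3706)

θ=124°: 1.60 2.13
θ=339°: 7.25 -3.37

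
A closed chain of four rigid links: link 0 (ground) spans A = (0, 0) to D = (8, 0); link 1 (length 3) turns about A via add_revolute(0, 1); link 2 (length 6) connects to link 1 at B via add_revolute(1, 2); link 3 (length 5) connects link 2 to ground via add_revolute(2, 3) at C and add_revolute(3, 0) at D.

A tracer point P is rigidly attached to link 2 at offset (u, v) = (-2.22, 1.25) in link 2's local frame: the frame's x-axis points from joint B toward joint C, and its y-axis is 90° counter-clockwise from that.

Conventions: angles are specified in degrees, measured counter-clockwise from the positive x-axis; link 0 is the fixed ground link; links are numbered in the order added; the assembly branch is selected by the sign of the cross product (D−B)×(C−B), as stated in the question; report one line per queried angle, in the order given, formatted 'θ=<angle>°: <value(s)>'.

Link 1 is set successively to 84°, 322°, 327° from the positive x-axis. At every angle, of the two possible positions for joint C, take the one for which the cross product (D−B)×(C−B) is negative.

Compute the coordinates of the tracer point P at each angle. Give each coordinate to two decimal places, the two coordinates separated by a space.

A=(0,0), D=(8.00,0)
θ=84°: B = A + 3.00·(cos84°, sin84°) = (0.3136, 2.9836)
θ=84°: |BD| = 8.2452
θ=84°: circle(B,6.00) ∩ circle(D,5.00): a=4.7896, h=3.6138
θ=84°:   candidates: C₊=(6.0863,4.6193) cross=29.796; C₋=(3.4710,-2.1185) cross=-29.796
θ=84°:   branch - wants cross < 0 → take C=(3.4710,-2.1185) (cross=-29.796)
θ=84°: ex = (C−B)/|BC| = (0.5262,-0.8503); ey = (0.8503,0.5262)
θ=84°: P = B + -2.22·ex + 1.25·ey = (0.2083,5.5291)
θ=322°: B = A + 3.00·(cos322°, sin322°) = (2.3640, -1.8470)
θ=322°: |BD| = 5.9309
θ=322°: circle(B,6.00) ∩ circle(D,5.00): a=3.8928, h=4.5658
θ=322°:   candidates: C₊=(4.6414,3.7040) cross=27.079; C₋=(7.4851,-4.9734) cross=-27.079
θ=322°:   branch - wants cross < 0 → take C=(7.4851,-4.9734) (cross=-27.079)
θ=322°: ex = (C−B)/|BC| = (0.8535,-0.5211); ey = (0.5211,0.8535)
θ=322°: P = B + -2.22·ex + 1.25·ey = (1.1206,0.3767)
θ=327°: B = A + 3.00·(cos327°, sin327°) = (2.5160, -1.6339)
θ=327°: |BD| = 5.7222
θ=327°: circle(B,6.00) ∩ circle(D,5.00): a=3.8223, h=4.6250
θ=327°:   candidates: C₊=(4.8586,3.8899) cross=26.465; C₋=(7.4998,-4.9749) cross=-26.465
θ=327°:   branch - wants cross < 0 → take C=(7.4998,-4.9749) (cross=-26.465)
θ=327°: ex = (C−B)/|BC| = (0.8306,-0.5568); ey = (0.5568,0.8306)
θ=327°: P = B + -2.22·ex + 1.25·ey = (1.3681,0.6405)

θ=84°: 0.21 5.53
θ=322°: 1.12 0.38
θ=327°: 1.37 0.64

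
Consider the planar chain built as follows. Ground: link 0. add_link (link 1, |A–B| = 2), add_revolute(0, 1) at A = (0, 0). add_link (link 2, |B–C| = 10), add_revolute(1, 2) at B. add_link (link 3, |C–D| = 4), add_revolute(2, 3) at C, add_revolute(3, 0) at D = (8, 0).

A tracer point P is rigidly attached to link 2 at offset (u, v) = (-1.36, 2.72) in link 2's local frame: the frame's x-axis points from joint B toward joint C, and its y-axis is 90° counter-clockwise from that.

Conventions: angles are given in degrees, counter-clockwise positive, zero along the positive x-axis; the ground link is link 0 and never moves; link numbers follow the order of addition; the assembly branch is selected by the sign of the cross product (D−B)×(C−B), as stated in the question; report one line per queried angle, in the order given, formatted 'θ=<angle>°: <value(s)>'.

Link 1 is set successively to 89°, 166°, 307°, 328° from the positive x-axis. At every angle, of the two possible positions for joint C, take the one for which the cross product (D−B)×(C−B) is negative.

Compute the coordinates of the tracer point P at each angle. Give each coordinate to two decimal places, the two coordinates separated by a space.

A=(0,0), D=(8.00,0)
θ=89°: B = A + 2.00·(cos89°, sin89°) = (0.0349, 1.9997)
θ=89°: |BD| = 8.2123
θ=89°: circle(B,10.00) ∩ circle(D,4.00): a=9.2204, h=3.8709
θ=89°:   candidates: C₊=(9.9204,3.5089) cross=31.789; C₋=(8.0352,-3.9998) cross=-31.789
θ=89°:   branch - wants cross < 0 → take C=(8.0352,-3.9998) (cross=-31.789)
θ=89°: ex = (C−B)/|BC| = (0.8000,-0.6000); ey = (0.6000,0.8000)
θ=89°: P = B + -1.36·ex + 2.72·ey = (0.5787,4.9917)
θ=166°: B = A + 2.00·(cos166°, sin166°) = (-1.9406, 0.4838)
θ=166°: |BD| = 9.9524
θ=166°: circle(B,10.00) ∩ circle(D,4.00): a=9.1963, h=3.9279
θ=166°:   candidates: C₊=(7.4358,3.9600) cross=39.092; C₋=(7.0539,-3.8865) cross=-39.092
θ=166°:   branch - wants cross < 0 → take C=(7.0539,-3.8865) (cross=-39.092)
θ=166°: ex = (C−B)/|BC| = (0.8994,-0.4370); ey = (0.4370,0.8994)
θ=166°: P = B + -1.36·ex + 2.72·ey = (-1.9751,3.5247)
θ=307°: B = A + 2.00·(cos307°, sin307°) = (1.2036, -1.5973)
θ=307°: |BD| = 6.9815
θ=307°: circle(B,10.00) ∩ circle(D,4.00): a=9.5066, h=3.1022
θ=307°:   candidates: C₊=(9.7484,3.5977) cross=21.658; C₋=(11.1679,-2.4423) cross=-21.658
θ=307°:   branch - wants cross < 0 → take C=(11.1679,-2.4423) (cross=-21.658)
θ=307°: ex = (C−B)/|BC| = (0.9964,-0.0845); ey = (0.0845,0.9964)
θ=307°: P = B + -1.36·ex + 2.72·ey = (0.0783,1.2279)
θ=328°: B = A + 2.00·(cos328°, sin328°) = (1.6961, -1.0598)
θ=328°: |BD| = 6.3924
θ=328°: circle(B,10.00) ∩ circle(D,4.00): a=9.7665, h=2.1483
θ=328°:   candidates: C₊=(10.9713,2.6780) cross=13.733; C₋=(11.6836,-1.5591) cross=-13.733
θ=328°:   branch - wants cross < 0 → take C=(11.6836,-1.5591) (cross=-13.733)
θ=328°: ex = (C−B)/|BC| = (0.9988,-0.0499); ey = (0.0499,0.9988)
θ=328°: P = B + -1.36·ex + 2.72·ey = (0.4736,1.7247)

θ=89°: 0.58 4.99
θ=166°: -1.98 3.52
θ=307°: 0.08 1.23
θ=328°: 0.47 1.72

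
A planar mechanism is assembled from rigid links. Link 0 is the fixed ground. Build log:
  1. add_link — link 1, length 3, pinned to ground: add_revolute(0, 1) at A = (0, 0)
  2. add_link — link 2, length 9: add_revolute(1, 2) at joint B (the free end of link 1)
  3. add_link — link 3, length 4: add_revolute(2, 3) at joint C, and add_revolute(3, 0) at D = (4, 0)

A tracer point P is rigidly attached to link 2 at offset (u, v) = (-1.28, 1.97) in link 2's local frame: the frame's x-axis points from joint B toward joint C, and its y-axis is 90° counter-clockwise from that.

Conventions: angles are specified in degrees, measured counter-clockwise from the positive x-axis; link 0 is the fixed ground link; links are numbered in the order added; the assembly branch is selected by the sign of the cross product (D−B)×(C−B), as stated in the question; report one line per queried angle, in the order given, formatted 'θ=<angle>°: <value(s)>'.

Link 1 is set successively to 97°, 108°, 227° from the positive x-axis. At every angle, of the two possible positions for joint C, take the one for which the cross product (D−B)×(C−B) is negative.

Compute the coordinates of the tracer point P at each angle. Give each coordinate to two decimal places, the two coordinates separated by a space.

A=(0,0), D=(4.00,0)
θ=97°: B = A + 3.00·(cos97°, sin97°) = (-0.3656, 2.9776)
θ=97°: |BD| = 5.2844
θ=97°: circle(B,9.00) ∩ circle(D,4.00): a=8.7924, h=1.9220
θ=97°:   candidates: C₊=(7.9811,-0.3888) cross=10.157; C₋=(5.8151,-3.5645) cross=-10.157
θ=97°:   branch - wants cross < 0 → take C=(5.8151,-3.5645) (cross=-10.157)
θ=97°: ex = (C−B)/|BC| = (0.6867,-0.7269); ey = (0.7269,0.6867)
θ=97°: P = B + -1.28·ex + 1.97·ey = (0.1874,5.2610)
θ=108°: B = A + 3.00·(cos108°, sin108°) = (-0.9271, 2.8532)
θ=108°: |BD| = 5.6935
θ=108°: circle(B,9.00) ∩ circle(D,4.00): a=8.5550, h=2.7950
θ=108°:   candidates: C₊=(7.8769,0.9848) cross=15.914; C₋=(5.0756,-3.8527) cross=-15.914
θ=108°:   branch - wants cross < 0 → take C=(5.0756,-3.8527) (cross=-15.914)
θ=108°: ex = (C−B)/|BC| = (0.6670,-0.7451); ey = (0.7451,0.6670)
θ=108°: P = B + -1.28·ex + 1.97·ey = (-0.3129,5.1208)
θ=227°: B = A + 3.00·(cos227°, sin227°) = (-2.0460, -2.1941)
θ=227°: |BD| = 6.4318
θ=227°: circle(B,9.00) ∩ circle(D,4.00): a=8.2689, h=3.5532
θ=227°:   candidates: C₊=(4.5148,3.9667) cross=22.853; C₋=(6.9390,-2.7133) cross=-22.853
θ=227°:   branch - wants cross < 0 → take C=(6.9390,-2.7133) (cross=-22.853)
θ=227°: ex = (C−B)/|BC| = (0.9983,-0.0577); ey = (0.0577,0.9983)
θ=227°: P = B + -1.28·ex + 1.97·ey = (-3.2102,-0.1535)

θ=97°: 0.19 5.26
θ=108°: -0.31 5.12
θ=227°: -3.21 -0.15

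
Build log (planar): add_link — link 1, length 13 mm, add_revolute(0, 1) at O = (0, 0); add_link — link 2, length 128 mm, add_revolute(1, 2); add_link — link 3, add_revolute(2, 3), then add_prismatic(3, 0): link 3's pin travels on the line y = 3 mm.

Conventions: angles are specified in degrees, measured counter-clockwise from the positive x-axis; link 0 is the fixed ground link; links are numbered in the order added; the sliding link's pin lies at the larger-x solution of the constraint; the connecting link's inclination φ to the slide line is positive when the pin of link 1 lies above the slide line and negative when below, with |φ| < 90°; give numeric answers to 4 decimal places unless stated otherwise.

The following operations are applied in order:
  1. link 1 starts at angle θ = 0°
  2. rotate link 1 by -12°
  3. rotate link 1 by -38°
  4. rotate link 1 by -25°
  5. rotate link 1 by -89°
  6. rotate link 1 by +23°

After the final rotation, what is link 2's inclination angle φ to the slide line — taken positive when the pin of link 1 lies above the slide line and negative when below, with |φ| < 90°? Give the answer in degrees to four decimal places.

geometry: r = 13 mm, L = 128 mm, e = 3 mm; θ starts at 0°
rotate link 1 by -12°: θ ← 0° -12° = -12°
rotate link 1 by -38°: θ ← -12° -38° = -50°
rotate link 1 by -25°: θ ← -50° -25° = -75°
rotate link 1 by -89°: θ ← -75° -89° = -164°
rotate link 1 by +23°: θ ← -164° +23° = -141°
h = r sin θ − e = -8.181165 − 3 = -11.181165
sin φ = h / L = -11.181165 / 128 = -0.08735285
φ = arcsin(-0.08735285) = -5.011337°

-5.0113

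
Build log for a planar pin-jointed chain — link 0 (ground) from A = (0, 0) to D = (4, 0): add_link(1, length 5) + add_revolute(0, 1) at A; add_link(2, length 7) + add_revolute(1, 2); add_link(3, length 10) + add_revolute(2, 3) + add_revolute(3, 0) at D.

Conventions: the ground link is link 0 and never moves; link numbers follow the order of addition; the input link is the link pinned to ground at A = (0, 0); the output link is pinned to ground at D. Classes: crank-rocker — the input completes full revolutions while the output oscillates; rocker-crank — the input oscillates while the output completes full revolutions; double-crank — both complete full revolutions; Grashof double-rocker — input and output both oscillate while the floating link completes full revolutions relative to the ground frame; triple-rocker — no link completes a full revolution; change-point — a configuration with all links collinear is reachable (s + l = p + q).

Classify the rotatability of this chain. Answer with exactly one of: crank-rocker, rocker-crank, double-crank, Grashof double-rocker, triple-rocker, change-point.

lengths: ground=4, input=5, coupler=7, output=10
sorted: s=4 (shortest), l=10 (longest), p+q=12
s + l = 14 vs p + q = 12
s + l > p + q → non-Grashof → no link fully rotates → triple-rocker

triple-rocker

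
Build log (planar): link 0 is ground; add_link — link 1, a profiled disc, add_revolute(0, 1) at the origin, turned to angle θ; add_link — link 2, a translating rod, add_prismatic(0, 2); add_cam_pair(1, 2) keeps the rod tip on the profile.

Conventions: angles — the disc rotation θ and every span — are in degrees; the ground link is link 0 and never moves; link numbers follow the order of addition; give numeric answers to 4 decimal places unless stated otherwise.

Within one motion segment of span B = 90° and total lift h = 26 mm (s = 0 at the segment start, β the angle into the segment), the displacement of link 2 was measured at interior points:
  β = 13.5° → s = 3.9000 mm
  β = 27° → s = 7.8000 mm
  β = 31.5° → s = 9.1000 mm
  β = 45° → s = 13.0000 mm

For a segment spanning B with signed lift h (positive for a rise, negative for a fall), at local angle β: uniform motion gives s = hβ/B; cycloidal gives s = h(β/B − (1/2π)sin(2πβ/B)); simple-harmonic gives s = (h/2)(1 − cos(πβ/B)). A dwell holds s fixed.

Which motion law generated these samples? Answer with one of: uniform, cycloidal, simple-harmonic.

candidates at β/B = r: uniform s = h·r (linear in β); cycloidal s = h·(r − sin(2πr)/(2π)); simple-harmonic s = (h/2)(1 − cos(πr))
β=13.5°: printed 3.9000 | uniform 3.9000, cycloidal 0.5523, simple-harmonic 1.4169
β=27°: printed 7.8000 | uniform 7.8000, cycloidal 3.8645, simple-harmonic 5.3588
β=31.5°: printed 9.1000 | uniform 9.1000, cycloidal 5.7523, simple-harmonic 7.0981
β=45°: printed 13.0000 | uniform 13.0000, cycloidal 13.0000, simple-harmonic 13.0000
only one law matches every sample → uniform

uniform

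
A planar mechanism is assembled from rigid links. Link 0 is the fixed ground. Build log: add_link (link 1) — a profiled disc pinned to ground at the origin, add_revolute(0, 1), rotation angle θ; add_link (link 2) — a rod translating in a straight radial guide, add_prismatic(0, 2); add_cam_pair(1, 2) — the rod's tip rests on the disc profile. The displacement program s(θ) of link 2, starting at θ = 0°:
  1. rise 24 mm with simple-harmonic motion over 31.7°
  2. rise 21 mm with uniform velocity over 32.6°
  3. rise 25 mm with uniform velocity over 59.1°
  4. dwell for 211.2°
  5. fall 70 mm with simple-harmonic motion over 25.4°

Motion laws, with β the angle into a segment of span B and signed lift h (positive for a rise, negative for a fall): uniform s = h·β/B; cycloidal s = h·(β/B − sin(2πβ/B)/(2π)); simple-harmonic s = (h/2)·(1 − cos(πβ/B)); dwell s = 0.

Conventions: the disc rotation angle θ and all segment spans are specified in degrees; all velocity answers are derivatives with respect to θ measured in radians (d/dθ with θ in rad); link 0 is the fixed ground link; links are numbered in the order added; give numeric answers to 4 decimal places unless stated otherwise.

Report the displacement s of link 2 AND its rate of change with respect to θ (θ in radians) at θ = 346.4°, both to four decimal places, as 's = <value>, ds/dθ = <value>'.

seg 1 [0°–31.7°] simple-harmonic, h=24: full span → s += 24 → s = 24.0000
seg 2 [31.7°–64.3°] uniform, h=21: full span → s += 21 → s = 45.0000
seg 3 [64.3°–123.4°] uniform, h=25: full span → s += 25 → s = 70.0000
seg 4 [123.4°–334.6°] dwell: s stays 70.0000
seg 5 [334.6°–360°] simple-harmonic, h=-70: θ=346.4° here. β=11.8, B=25.4. -70/2·(1 − cos(π·0.4646)) = -31.1120 → s = 38.8880
velocity in seg [334.6°–360°] (simple-harmonic), θ in radians: β = 11.8° = 0.2059 rad, B = 25.4° = 0.4433 rad; ds/dθ = (πh/(2B)) sin(πβ/B) = (π·(-70)/(2·0.4433)) sin(π·0.4646) = -246.496364 mm/rad

s = 38.8880, ds/dθ = -246.4964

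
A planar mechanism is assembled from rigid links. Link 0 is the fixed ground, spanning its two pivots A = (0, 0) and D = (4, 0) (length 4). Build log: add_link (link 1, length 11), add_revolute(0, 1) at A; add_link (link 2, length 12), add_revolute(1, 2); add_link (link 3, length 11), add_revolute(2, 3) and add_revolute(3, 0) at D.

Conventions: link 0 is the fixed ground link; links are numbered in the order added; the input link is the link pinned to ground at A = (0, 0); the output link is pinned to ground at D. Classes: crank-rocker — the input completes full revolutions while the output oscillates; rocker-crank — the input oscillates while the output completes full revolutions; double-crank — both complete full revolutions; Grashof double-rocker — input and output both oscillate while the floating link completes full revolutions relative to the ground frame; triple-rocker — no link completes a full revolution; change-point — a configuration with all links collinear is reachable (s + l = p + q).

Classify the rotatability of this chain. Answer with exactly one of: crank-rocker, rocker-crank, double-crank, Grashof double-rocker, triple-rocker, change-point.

lengths: ground=4, input=11, coupler=12, output=11
sorted: s=4 (shortest), l=12 (longest), p+q=22
s + l = 16 vs p + q = 22
s + l < p + q (Grashof) with shortest = ground link → double-crank

double-crank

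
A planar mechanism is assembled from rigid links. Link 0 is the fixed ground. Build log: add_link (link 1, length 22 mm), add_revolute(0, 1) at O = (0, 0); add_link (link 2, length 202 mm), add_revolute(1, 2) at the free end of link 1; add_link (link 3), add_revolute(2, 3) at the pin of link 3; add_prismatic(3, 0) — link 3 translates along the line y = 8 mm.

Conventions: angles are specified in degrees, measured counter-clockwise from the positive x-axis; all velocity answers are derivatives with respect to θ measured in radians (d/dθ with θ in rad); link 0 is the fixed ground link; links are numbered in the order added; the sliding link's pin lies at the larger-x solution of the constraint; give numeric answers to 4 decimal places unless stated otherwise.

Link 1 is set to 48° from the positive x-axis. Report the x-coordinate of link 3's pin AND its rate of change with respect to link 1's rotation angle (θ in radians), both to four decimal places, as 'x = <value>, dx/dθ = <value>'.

geometry: r = 22 mm, L = 202 mm, e = 8 mm
crank pin P = (r cos θ, r sin θ) = (14.720873, 16.349186)
h = r sin θ − e = 16.349186 − 8 = 8.349186
x = r cos θ + √(L² − h²) = 14.720873 + 201.827379 = 216.548253
dx/dθ = −r sin θ − h·r cos θ/√(L² − h²) (θ in radians; h = 8.349186) = -16.958159

x = 216.5483, dx/dθ = -16.9582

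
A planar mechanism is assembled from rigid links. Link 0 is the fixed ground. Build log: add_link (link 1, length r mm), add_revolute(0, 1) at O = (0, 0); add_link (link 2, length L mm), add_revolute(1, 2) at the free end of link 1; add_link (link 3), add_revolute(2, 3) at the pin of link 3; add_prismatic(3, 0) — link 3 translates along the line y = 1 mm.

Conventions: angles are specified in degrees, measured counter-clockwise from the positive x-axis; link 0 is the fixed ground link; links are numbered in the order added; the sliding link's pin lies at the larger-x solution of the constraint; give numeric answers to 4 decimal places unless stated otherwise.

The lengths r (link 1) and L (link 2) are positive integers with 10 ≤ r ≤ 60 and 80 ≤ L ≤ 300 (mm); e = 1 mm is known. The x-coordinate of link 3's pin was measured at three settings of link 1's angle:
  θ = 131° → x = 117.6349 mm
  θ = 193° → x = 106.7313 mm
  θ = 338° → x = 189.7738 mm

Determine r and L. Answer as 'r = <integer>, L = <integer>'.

constraint per measurement: (x − r cos θ)² + (r sin θ − e)² = L²
subtracting the θ₁ and θ₂ equations cancels the r² and L² terms:
r = (x₁² − x₂²) / (2[(x₁cos θ₁ + e sin θ₁) − (x₂cos θ₂ + e sin θ₂)]) = 44.0000 → r = 44
L² = (x₁ − r cos θ₁)² + (r sin θ₁ − e)² = 22499.9938 → L = 150.0000 → L = 150
check at θ₃=338°: x = 189.7738 (printed 189.7738) ✓

r = 44, L = 150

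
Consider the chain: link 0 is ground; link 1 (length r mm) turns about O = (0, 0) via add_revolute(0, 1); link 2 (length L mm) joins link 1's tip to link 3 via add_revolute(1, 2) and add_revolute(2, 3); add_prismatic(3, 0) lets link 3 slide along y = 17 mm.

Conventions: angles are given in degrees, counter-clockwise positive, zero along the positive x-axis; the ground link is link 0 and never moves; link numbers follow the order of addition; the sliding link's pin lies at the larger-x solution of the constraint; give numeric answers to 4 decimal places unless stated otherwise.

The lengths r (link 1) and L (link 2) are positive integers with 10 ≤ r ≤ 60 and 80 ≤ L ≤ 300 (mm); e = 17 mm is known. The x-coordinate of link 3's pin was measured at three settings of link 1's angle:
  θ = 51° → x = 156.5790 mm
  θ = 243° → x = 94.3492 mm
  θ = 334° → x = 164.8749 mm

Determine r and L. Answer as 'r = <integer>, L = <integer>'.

constraint per measurement: (x − r cos θ)² + (r sin θ − e)² = L²
subtracting the θ₁ and θ₂ equations cancels the r² and L² terms:
r = (x₁² − x₂²) / (2[(x₁cos θ₁ + e sin θ₁) − (x₂cos θ₂ + e sin θ₂)]) = 46.0000 → r = 46
L² = (x₁ − r cos θ₁)² + (r sin θ₁ − e)² = 16640.9981 → L = 129.0000 → L = 129
check at θ₃=334°: x = 164.8749 (printed 164.8749) ✓

r = 46, L = 129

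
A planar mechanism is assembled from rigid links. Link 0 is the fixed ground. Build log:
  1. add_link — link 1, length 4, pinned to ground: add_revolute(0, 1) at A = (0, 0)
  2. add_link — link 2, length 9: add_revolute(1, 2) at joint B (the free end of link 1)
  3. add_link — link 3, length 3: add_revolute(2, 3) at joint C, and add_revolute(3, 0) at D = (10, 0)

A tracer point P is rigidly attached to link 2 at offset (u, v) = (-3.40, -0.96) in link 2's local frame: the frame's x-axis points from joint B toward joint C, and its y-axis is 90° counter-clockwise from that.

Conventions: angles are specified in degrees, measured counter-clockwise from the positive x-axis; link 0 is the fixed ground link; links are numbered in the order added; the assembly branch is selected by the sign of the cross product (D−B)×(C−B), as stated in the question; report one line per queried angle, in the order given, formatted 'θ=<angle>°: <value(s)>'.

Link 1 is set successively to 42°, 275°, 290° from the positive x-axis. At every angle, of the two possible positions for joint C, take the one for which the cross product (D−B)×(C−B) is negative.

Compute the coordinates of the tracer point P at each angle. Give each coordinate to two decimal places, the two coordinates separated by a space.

A=(0,0), D=(10.00,0)
θ=42°: B = A + 4.00·(cos42°, sin42°) = (2.9726, 2.6765)
θ=42°: |BD| = 7.5199
θ=42°: circle(B,9.00) ∩ circle(D,3.00): a=8.5473, h=2.8186
θ=42°:   candidates: C₊=(11.9633,2.2683) cross=21.195; C₋=(9.9569,-2.9997) cross=-21.195
θ=42°:   branch - wants cross < 0 → take C=(9.9569,-2.9997) (cross=-21.195)
θ=42°: ex = (C−B)/|BC| = (0.7760,-0.6307); ey = (0.6307,0.7760)
θ=42°: P = B + -3.40·ex + -0.96·ey = (-0.2714,4.0759)
θ=275°: B = A + 4.00·(cos275°, sin275°) = (0.3486, -3.9848)
θ=275°: |BD| = 10.4416
θ=275°: circle(B,9.00) ∩ circle(D,3.00): a=8.6686, h=2.4200
θ=275°:   candidates: C₊=(7.4376,1.5602) cross=25.268; C₋=(9.2846,-2.9135) cross=-25.268
θ=275°:   branch - wants cross < 0 → take C=(9.2846,-2.9135) (cross=-25.268)
θ=275°: ex = (C−B)/|BC| = (0.9929,0.1190); ey = (-0.1190,0.9929)
θ=275°: P = B + -3.40·ex + -0.96·ey = (-2.9129,-5.3427)
θ=290°: B = A + 4.00·(cos290°, sin290°) = (1.3681, -3.7588)
θ=290°: |BD| = 9.4148
θ=290°: circle(B,9.00) ∩ circle(D,3.00): a=8.5312, h=2.8669
θ=290°:   candidates: C₊=(8.0453,2.2757) cross=26.991; C₋=(10.3344,-2.9813) cross=-26.991
θ=290°:   branch - wants cross < 0 → take C=(10.3344,-2.9813) (cross=-26.991)
θ=290°: ex = (C−B)/|BC| = (0.9963,0.0864); ey = (-0.0864,0.9963)
θ=290°: P = B + -3.40·ex + -0.96·ey = (-1.9363,-5.0089)

θ=42°: -0.27 4.08
θ=275°: -2.91 -5.34
θ=290°: -1.94 -5.01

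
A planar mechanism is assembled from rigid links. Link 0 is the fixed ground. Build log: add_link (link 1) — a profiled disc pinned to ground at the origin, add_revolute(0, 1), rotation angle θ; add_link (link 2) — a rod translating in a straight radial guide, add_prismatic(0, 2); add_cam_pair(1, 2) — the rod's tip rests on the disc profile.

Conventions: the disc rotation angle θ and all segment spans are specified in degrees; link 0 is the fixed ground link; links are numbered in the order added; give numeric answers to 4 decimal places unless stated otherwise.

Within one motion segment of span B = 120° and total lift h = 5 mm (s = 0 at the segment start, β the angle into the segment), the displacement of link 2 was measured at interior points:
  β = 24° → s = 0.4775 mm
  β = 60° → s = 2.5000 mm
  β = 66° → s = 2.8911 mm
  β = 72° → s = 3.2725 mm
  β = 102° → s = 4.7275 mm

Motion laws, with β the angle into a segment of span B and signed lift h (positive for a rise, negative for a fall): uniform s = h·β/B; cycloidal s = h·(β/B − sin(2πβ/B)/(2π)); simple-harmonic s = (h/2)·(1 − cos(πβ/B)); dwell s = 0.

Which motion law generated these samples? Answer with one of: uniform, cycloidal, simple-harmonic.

candidates at β/B = r: uniform s = h·r (linear in β); cycloidal s = h·(r − sin(2πr)/(2π)); simple-harmonic s = (h/2)(1 − cos(πr))
β=24°: printed 0.4775 | uniform 1.0000, cycloidal 0.2432, simple-harmonic 0.4775
β=60°: printed 2.5000 | uniform 2.5000, cycloidal 2.5000, simple-harmonic 2.5000
β=66°: printed 2.8911 | uniform 2.7500, cycloidal 2.9959, simple-harmonic 2.8911
β=72°: printed 3.2725 | uniform 3.0000, cycloidal 3.4677, simple-harmonic 3.2725
β=102°: printed 4.7275 | uniform 4.2500, cycloidal 4.8938, simple-harmonic 4.7275
only one law matches every sample → simple-harmonic

simple-harmonic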